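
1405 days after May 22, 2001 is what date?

March 27, 2005

Adding 1405 days from May 22, 2001.
May has 31 days, so 31 − 22 = 9 days remain after May 22, 2001; 1405 − 9 = 1396 left.
June 2001 has 30 days: 1396 − 30 = 1366 left.
July 2001 has 31 days: 1366 − 31 = 1335 left.
August 2001 has 31 days: 1335 − 31 = 1304 left.
September 2001 has 30 days: 1304 − 30 = 1274 left.
October 2001 has 31 days: 1274 − 31 = 1243 left.
November 2001 has 30 days: 1243 − 30 = 1213 left.
December 2001 has 31 days: 1213 − 31 = 1182 left.
January 2002 has 31 days: 1182 − 31 = 1151 left.
February 2002 has 28 days (2002 is not a leap year): 1151 − 28 = 1123 left.
March 2002 has 31 days: 1123 − 31 = 1092 left.
April 2002 has 30 days: 1092 − 30 = 1062 left.
May 2002 has 31 days: 1062 − 31 = 1031 left.
June 2002 has 30 days: 1031 − 30 = 1001 left.
July 2002 has 31 days: 1001 − 31 = 970 left.
August 2002 has 31 days: 970 − 31 = 939 left.
September 2002 has 30 days: 939 − 30 = 909 left.
October 2002 has 31 days: 909 − 31 = 878 left.
November 2002 has 30 days: 878 − 30 = 848 left.
December 2002 has 31 days: 848 − 31 = 817 left.
January 2003 has 31 days: 817 − 31 = 786 left.
February 2003 has 28 days (2003 is not a leap year): 786 − 28 = 758 left.
March 2003 has 31 days: 758 − 31 = 727 left.
April 2003 has 30 days: 727 − 30 = 697 left.
May 2003 has 31 days: 697 − 31 = 666 left.
June 2003 has 30 days: 666 − 30 = 636 left.
July 2003 has 31 days: 636 − 31 = 605 left.
August 2003 has 31 days: 605 − 31 = 574 left.
September 2003 has 30 days: 574 − 30 = 544 left.
October 2003 has 31 days: 544 − 31 = 513 left.
November 2003 has 30 days: 513 − 30 = 483 left.
December 2003 has 31 days: 483 − 31 = 452 left.
January 2004 has 31 days: 452 − 31 = 421 left.
February 2004 has 29 days (2004 is a leap year): 421 − 29 = 392 left.
March 2004 has 31 days: 392 − 31 = 361 left.
April 2004 has 30 days: 361 − 30 = 331 left.
May 2004 has 31 days: 331 − 31 = 300 left.
June 2004 has 30 days: 300 − 30 = 270 left.
July 2004 has 31 days: 270 − 31 = 239 left.
August 2004 has 31 days: 239 − 31 = 208 left.
September 2004 has 30 days: 208 − 30 = 178 left.
October 2004 has 31 days: 178 − 31 = 147 left.
November 2004 has 30 days: 147 − 30 = 117 left.
December 2004 has 31 days: 117 − 31 = 86 left.
January 2005 has 31 days: 86 − 31 = 55 left.
February 2005 has 28 days (2005 is not a leap year): 55 − 28 = 27 left.
27 days into March 2005 → March 27, 2005.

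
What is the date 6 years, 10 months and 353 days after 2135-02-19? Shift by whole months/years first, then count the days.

Adding 6 years, 10 months and 353 days from February 19, 2135: first the month/year part, then the days.
+6 years → 2141; month 2 + 10 = 12 → December 2141.
Day 19 is valid in December, giving December 19, 2141.
Now add 353 days from December 19, 2141.
December has 31 days, so 31 − 19 = 12 days remain after December 19, 2141; 353 − 12 = 341 left.
January 2142 has 31 days: 341 − 31 = 310 left.
February 2142 has 28 days (2142 is not a leap year): 310 − 28 = 282 left.
March 2142 has 31 days: 282 − 31 = 251 left.
April 2142 has 30 days: 251 − 30 = 221 left.
May 2142 has 31 days: 221 − 31 = 190 left.
June 2142 has 30 days: 190 − 30 = 160 left.
July 2142 has 31 days: 160 − 31 = 129 left.
August 2142 has 31 days: 129 − 31 = 98 left.
September 2142 has 30 days: 98 − 30 = 68 left.
October 2142 has 31 days: 68 − 31 = 37 left.
November 2142 has 30 days: 37 − 30 = 7 left.
7 days into December 2142 → December 7, 2142.

December 7, 2142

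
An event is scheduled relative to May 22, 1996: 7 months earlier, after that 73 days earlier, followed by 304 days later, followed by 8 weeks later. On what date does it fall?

Subtracting 7 months from May 22, 1996:
month 5 − 7 = -2, which is month 10 of year 1995 → October 1995.
Day 22 is valid in October, giving October 22, 1995.
Subtracting 73 days from October 22, 1995:
Going back 22 days from October 22, 1995 reaches the end of the previous month; 73 − 22 = 51 left.
September 1995 has 30 days: 51 − 30 = 21 left.
August 1995 has 31 days; 31 − 21 = 10 → August 10, 1995.
Adding 304 days from August 10, 1995:
August has 31 days, so 31 − 10 = 21 days remain after August 10, 1995; 304 − 21 = 283 left.
September 1995 has 30 days: 283 − 30 = 253 left.
October 1995 has 31 days: 253 − 31 = 222 left.
November 1995 has 30 days: 222 − 30 = 192 left.
December 1995 has 31 days: 192 − 31 = 161 left.
January 1996 has 31 days: 161 − 31 = 130 left.
February 1996 has 29 days (1996 is a leap year): 130 − 29 = 101 left.
March 1996 has 31 days: 101 − 31 = 70 left.
April 1996 has 30 days: 70 − 30 = 40 left.
May 1996 has 31 days: 40 − 31 = 9 left.
9 days into June 1996 → June 9, 1996.
Advancing 8 weeks (= 56 days) from June 9, 1996:
June has 30 days, so 30 − 9 = 21 days remain after June 9, 1996; 56 − 21 = 35 left.
July 1996 has 31 days: 35 − 31 = 4 left.
4 days into August 1996 → August 4, 1996.

August 4, 1996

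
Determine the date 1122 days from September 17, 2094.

October 13, 2097

Counting forward 1122 days from September 17, 2094.
September has 30 days, so 30 − 17 = 13 days remain after September 17, 2094; 1122 − 13 = 1109 left.
October 2094 has 31 days: 1109 − 31 = 1078 left.
November 2094 has 30 days: 1078 − 30 = 1048 left.
December 2094 has 31 days: 1048 − 31 = 1017 left.
January 2095 has 31 days: 1017 − 31 = 986 left.
February 2095 has 28 days (2095 is not a leap year): 986 − 28 = 958 left.
March 2095 has 31 days: 958 − 31 = 927 left.
April 2095 has 30 days: 927 − 30 = 897 left.
May 2095 has 31 days: 897 − 31 = 866 left.
June 2095 has 30 days: 866 − 30 = 836 left.
July 2095 has 31 days: 836 − 31 = 805 left.
August 2095 has 31 days: 805 − 31 = 774 left.
September 2095 has 30 days: 774 − 30 = 744 left.
October 2095 has 31 days: 744 − 31 = 713 left.
November 2095 has 30 days: 713 − 30 = 683 left.
December 2095 has 31 days: 683 − 31 = 652 left.
January 2096 has 31 days: 652 − 31 = 621 left.
February 2096 has 29 days (2096 is a leap year): 621 − 29 = 592 left.
March 2096 has 31 days: 592 − 31 = 561 left.
April 2096 has 30 days: 561 − 30 = 531 left.
May 2096 has 31 days: 531 − 31 = 500 left.
June 2096 has 30 days: 500 − 30 = 470 left.
July 2096 has 31 days: 470 − 31 = 439 left.
August 2096 has 31 days: 439 − 31 = 408 left.
September 2096 has 30 days: 408 − 30 = 378 left.
October 2096 has 31 days: 378 − 31 = 347 left.
November 2096 has 30 days: 347 − 30 = 317 left.
December 2096 has 31 days: 317 − 31 = 286 left.
January 2097 has 31 days: 286 − 31 = 255 left.
February 2097 has 28 days (2097 is not a leap year): 255 − 28 = 227 left.
March 2097 has 31 days: 227 − 31 = 196 left.
April 2097 has 30 days: 196 − 30 = 166 left.
May 2097 has 31 days: 166 − 31 = 135 left.
June 2097 has 30 days: 135 − 30 = 105 left.
July 2097 has 31 days: 105 − 31 = 74 left.
August 2097 has 31 days: 74 − 31 = 43 left.
September 2097 has 30 days: 43 − 30 = 13 left.
13 days into October 2097 → October 13, 2097.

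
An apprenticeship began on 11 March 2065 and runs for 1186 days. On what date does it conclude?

June 9, 2068

Adding 1186 days from March 11, 2065.
March has 31 days, so 31 − 11 = 20 days remain after March 11, 2065; 1186 − 20 = 1166 left.
April 2065 has 30 days: 1166 − 30 = 1136 left.
May 2065 has 31 days: 1136 − 31 = 1105 left.
June 2065 has 30 days: 1105 − 30 = 1075 left.
July 2065 has 31 days: 1075 − 31 = 1044 left.
August 2065 has 31 days: 1044 − 31 = 1013 left.
September 2065 has 30 days: 1013 − 30 = 983 left.
October 2065 has 31 days: 983 − 31 = 952 left.
November 2065 has 30 days: 952 − 30 = 922 left.
December 2065 has 31 days: 922 − 31 = 891 left.
January 2066 has 31 days: 891 − 31 = 860 left.
February 2066 has 28 days (2066 is not a leap year): 860 − 28 = 832 left.
March 2066 has 31 days: 832 − 31 = 801 left.
April 2066 has 30 days: 801 − 30 = 771 left.
May 2066 has 31 days: 771 − 31 = 740 left.
June 2066 has 30 days: 740 − 30 = 710 left.
July 2066 has 31 days: 710 − 31 = 679 left.
August 2066 has 31 days: 679 − 31 = 648 left.
September 2066 has 30 days: 648 − 30 = 618 left.
October 2066 has 31 days: 618 − 31 = 587 left.
November 2066 has 30 days: 587 − 30 = 557 left.
December 2066 has 31 days: 557 − 31 = 526 left.
January 2067 has 31 days: 526 − 31 = 495 left.
February 2067 has 28 days (2067 is not a leap year): 495 − 28 = 467 left.
March 2067 has 31 days: 467 − 31 = 436 left.
April 2067 has 30 days: 436 − 30 = 406 left.
May 2067 has 31 days: 406 − 31 = 375 left.
June 2067 has 30 days: 375 − 30 = 345 left.
July 2067 has 31 days: 345 − 31 = 314 left.
August 2067 has 31 days: 314 − 31 = 283 left.
September 2067 has 30 days: 283 − 30 = 253 left.
October 2067 has 31 days: 253 − 31 = 222 left.
November 2067 has 30 days: 222 − 30 = 192 left.
December 2067 has 31 days: 192 − 31 = 161 left.
January 2068 has 31 days: 161 − 31 = 130 left.
February 2068 has 29 days (2068 is a leap year): 130 − 29 = 101 left.
March 2068 has 31 days: 101 − 31 = 70 left.
April 2068 has 30 days: 70 − 30 = 40 left.
May 2068 has 31 days: 40 − 31 = 9 left.
9 days into June 2068 → June 9, 2068.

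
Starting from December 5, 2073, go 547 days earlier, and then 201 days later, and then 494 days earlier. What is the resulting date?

Subtracting 547 days from December 5, 2073:
Going back 5 days from December 5, 2073 reaches the end of the previous month; 547 − 5 = 542 left.
November 2073 has 30 days: 542 − 30 = 512 left.
October 2073 has 31 days: 512 − 31 = 481 left.
September 2073 has 30 days: 481 − 30 = 451 left.
August 2073 has 31 days: 451 − 31 = 420 left.
July 2073 has 31 days: 420 − 31 = 389 left.
June 2073 has 30 days: 389 − 30 = 359 left.
May 2073 has 31 days: 359 − 31 = 328 left.
April 2073 has 30 days: 328 − 30 = 298 left.
March 2073 has 31 days: 298 − 31 = 267 left.
February 2073 has 28 days (2073 is not a leap year): 267 − 28 = 239 left.
January 2073 has 31 days: 239 − 31 = 208 left.
December 2072 has 31 days: 208 − 31 = 177 left.
November 2072 has 30 days: 177 − 30 = 147 left.
October 2072 has 31 days: 147 − 31 = 116 left.
September 2072 has 30 days: 116 − 30 = 86 left.
August 2072 has 31 days: 86 − 31 = 55 left.
July 2072 has 31 days: 55 − 31 = 24 left.
June 2072 has 30 days; 30 − 24 = 6 → June 6, 2072.
Counting forward 201 days from June 6, 2072:
June has 30 days, so 30 − 6 = 24 days remain after June 6, 2072; 201 − 24 = 177 left.
July 2072 has 31 days: 177 − 31 = 146 left.
August 2072 has 31 days: 146 − 31 = 115 left.
September 2072 has 30 days: 115 − 30 = 85 left.
October 2072 has 31 days: 85 − 31 = 54 left.
November 2072 has 30 days: 54 − 30 = 24 left.
24 days into December 2072 → December 24, 2072.
Counting back 494 days from December 24, 2072:
Going back 24 days from December 24, 2072 reaches the end of the previous month; 494 − 24 = 470 left.
November 2072 has 30 days: 470 − 30 = 440 left.
October 2072 has 31 days: 440 − 31 = 409 left.
September 2072 has 30 days: 409 − 30 = 379 left.
August 2072 has 31 days: 379 − 31 = 348 left.
July 2072 has 31 days: 348 − 31 = 317 left.
June 2072 has 30 days: 317 − 30 = 287 left.
May 2072 has 31 days: 287 − 31 = 256 left.
April 2072 has 30 days: 256 − 30 = 226 left.
March 2072 has 31 days: 226 − 31 = 195 left.
February 2072 has 29 days (2072 is a leap year): 195 − 29 = 166 left.
January 2072 has 31 days: 166 − 31 = 135 left.
December 2071 has 31 days: 135 − 31 = 104 left.
November 2071 has 30 days: 104 − 30 = 74 left.
October 2071 has 31 days: 74 − 31 = 43 left.
September 2071 has 30 days: 43 − 30 = 13 left.
August 2071 has 31 days; 31 − 13 = 18 → August 18, 2071.

August 18, 2071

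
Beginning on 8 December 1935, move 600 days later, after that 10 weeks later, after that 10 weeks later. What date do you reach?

Advancing 600 days from December 8, 1935:
December has 31 days, so 31 − 8 = 23 days remain after December 8, 1935; 600 − 23 = 577 left.
January 1936 has 31 days: 577 − 31 = 546 left.
February 1936 has 29 days (1936 is a leap year): 546 − 29 = 517 left.
March 1936 has 31 days: 517 − 31 = 486 left.
April 1936 has 30 days: 486 − 30 = 456 left.
May 1936 has 31 days: 456 − 31 = 425 left.
June 1936 has 30 days: 425 − 30 = 395 left.
July 1936 has 31 days: 395 − 31 = 364 left.
August 1936 has 31 days: 364 − 31 = 333 left.
September 1936 has 30 days: 333 − 30 = 303 left.
October 1936 has 31 days: 303 − 31 = 272 left.
November 1936 has 30 days: 272 − 30 = 242 left.
December 1936 has 31 days: 242 − 31 = 211 left.
January 1937 has 31 days: 211 − 31 = 180 left.
February 1937 has 28 days (1937 is not a leap year): 180 − 28 = 152 left.
March 1937 has 31 days: 152 − 31 = 121 left.
April 1937 has 30 days: 121 − 30 = 91 left.
May 1937 has 31 days: 91 − 31 = 60 left.
June 1937 has 30 days: 60 − 30 = 30 left.
30 days into July 1937 → July 30, 1937.
Counting forward 10 weeks (= 70 days) from July 30, 1937:
July has 31 days, so 31 − 30 = 1 day remains after July 30, 1937; 70 − 1 = 69 left.
August 1937 has 31 days: 69 − 31 = 38 left.
September 1937 has 30 days: 38 − 30 = 8 left.
8 days into October 1937 → October 8, 1937.
Advancing 10 weeks (= 70 days) from October 8, 1937:
October has 31 days, so 31 − 8 = 23 days remain after October 8, 1937; 70 − 23 = 47 left.
November 1937 has 30 days: 47 − 30 = 17 left.
17 days into December 1937 → December 17, 1937.

December 17, 1937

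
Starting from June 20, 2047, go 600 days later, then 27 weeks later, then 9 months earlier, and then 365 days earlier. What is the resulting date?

Adding 600 days from June 20, 2047:
June has 30 days, so 30 − 20 = 10 days remain after June 20, 2047; 600 − 10 = 590 left.
July 2047 has 31 days: 590 − 31 = 559 left.
August 2047 has 31 days: 559 − 31 = 528 left.
September 2047 has 30 days: 528 − 30 = 498 left.
October 2047 has 31 days: 498 − 31 = 467 left.
November 2047 has 30 days: 467 − 30 = 437 left.
December 2047 has 31 days: 437 − 31 = 406 left.
January 2048 has 31 days: 406 − 31 = 375 left.
February 2048 has 29 days (2048 is a leap year): 375 − 29 = 346 left.
March 2048 has 31 days: 346 − 31 = 315 left.
April 2048 has 30 days: 315 − 30 = 285 left.
May 2048 has 31 days: 285 − 31 = 254 left.
June 2048 has 30 days: 254 − 30 = 224 left.
July 2048 has 31 days: 224 − 31 = 193 left.
August 2048 has 31 days: 193 − 31 = 162 left.
September 2048 has 30 days: 162 − 30 = 132 left.
October 2048 has 31 days: 132 − 31 = 101 left.
November 2048 has 30 days: 101 − 30 = 71 left.
December 2048 has 31 days: 71 − 31 = 40 left.
January 2049 has 31 days: 40 − 31 = 9 left.
9 days into February 2049 → February 9, 2049.
Advancing 27 weeks (= 189 days) from February 9, 2049:
February has 28 days, so 28 − 9 = 19 days remain after February 9, 2049; 189 − 19 = 170 left.
March 2049 has 31 days: 170 − 31 = 139 left.
April 2049 has 30 days: 139 − 30 = 109 left.
May 2049 has 31 days: 109 − 31 = 78 left.
June 2049 has 30 days: 78 − 30 = 48 left.
July 2049 has 31 days: 48 − 31 = 17 left.
17 days into August 2049 → August 17, 2049.
Subtracting 9 months from August 17, 2049:
month 8 − 9 = -1, which is month 11 of year 2048 → November 2048.
Day 17 is valid in November, giving November 17, 2048.
Counting back 365 days from November 17, 2048:
Going back 17 days from November 17, 2048 reaches the end of the previous month; 365 − 17 = 348 left.
October 2048 has 31 days: 348 − 31 = 317 left.
September 2048 has 30 days: 317 − 30 = 287 left.
August 2048 has 31 days: 287 − 31 = 256 left.
July 2048 has 31 days: 256 − 31 = 225 left.
June 2048 has 30 days: 225 − 30 = 195 left.
May 2048 has 31 days: 195 − 31 = 164 left.
April 2048 has 30 days: 164 − 30 = 134 left.
March 2048 has 31 days: 134 − 31 = 103 left.
February 2048 has 29 days (2048 is a leap year): 103 − 29 = 74 left.
January 2048 has 31 days: 74 − 31 = 43 left.
December 2047 has 31 days: 43 − 31 = 12 left.
November 2047 has 30 days; 30 − 12 = 18 → November 18, 2047.

November 18, 2047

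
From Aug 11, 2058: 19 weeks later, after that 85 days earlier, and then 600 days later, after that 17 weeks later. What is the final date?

Advancing 19 weeks (= 133 days) from August 11, 2058:
August has 31 days, so 31 − 11 = 20 days remain after August 11, 2058; 133 − 20 = 113 left.
September 2058 has 30 days: 113 − 30 = 83 left.
October 2058 has 31 days: 83 − 31 = 52 left.
November 2058 has 30 days: 52 − 30 = 22 left.
22 days into December 2058 → December 22, 2058.
Going back 85 days from December 22, 2058:
Going back 22 days from December 22, 2058 reaches the end of the previous month; 85 − 22 = 63 left.
November 2058 has 30 days: 63 − 30 = 33 left.
October 2058 has 31 days: 33 − 31 = 2 left.
September 2058 has 30 days; 30 − 2 = 28 → September 28, 2058.
Adding 600 days from September 28, 2058:
September has 30 days, so 30 − 28 = 2 days remain after September 28, 2058; 600 − 2 = 598 left.
October 2058 has 31 days: 598 − 31 = 567 left.
November 2058 has 30 days: 567 − 30 = 537 left.
December 2058 has 31 days: 537 − 31 = 506 left.
January 2059 has 31 days: 506 − 31 = 475 left.
February 2059 has 28 days (2059 is not a leap year): 475 − 28 = 447 left.
March 2059 has 31 days: 447 − 31 = 416 left.
April 2059 has 30 days: 416 − 30 = 386 left.
May 2059 has 31 days: 386 − 31 = 355 left.
June 2059 has 30 days: 355 − 30 = 325 left.
July 2059 has 31 days: 325 − 31 = 294 left.
August 2059 has 31 days: 294 − 31 = 263 left.
September 2059 has 30 days: 263 − 30 = 233 left.
October 2059 has 31 days: 233 − 31 = 202 left.
November 2059 has 30 days: 202 − 30 = 172 left.
December 2059 has 31 days: 172 − 31 = 141 left.
January 2060 has 31 days: 141 − 31 = 110 left.
February 2060 has 29 days (2060 is a leap year): 110 − 29 = 81 left.
March 2060 has 31 days: 81 − 31 = 50 left.
April 2060 has 30 days: 50 − 30 = 20 left.
20 days into May 2060 → May 20, 2060.
Adding 17 weeks (= 119 days) from May 20, 2060:
May has 31 days, so 31 − 20 = 11 days remain after May 20, 2060; 119 − 11 = 108 left.
June 2060 has 30 days: 108 − 30 = 78 left.
July 2060 has 31 days: 78 − 31 = 47 left.
August 2060 has 31 days: 47 − 31 = 16 left.
16 days into September 2060 → September 16, 2060.

September 16, 2060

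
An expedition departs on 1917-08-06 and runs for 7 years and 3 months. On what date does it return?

Advancing 7 years and 3 months from August 6, 1917.
+7 years → 1924; month 8 + 3 = 11 → November 1924.
Day 6 is valid in November, giving November 6, 1924.

November 6, 1924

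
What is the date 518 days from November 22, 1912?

Counting forward 518 days from November 22, 1912.
November has 30 days, so 30 − 22 = 8 days remain after November 22, 1912; 518 − 8 = 510 left.
December 1912 has 31 days: 510 − 31 = 479 left.
January 1913 has 31 days: 479 − 31 = 448 left.
February 1913 has 28 days (1913 is not a leap year): 448 − 28 = 420 left.
March 1913 has 31 days: 420 − 31 = 389 left.
April 1913 has 30 days: 389 − 30 = 359 left.
May 1913 has 31 days: 359 − 31 = 328 left.
June 1913 has 30 days: 328 − 30 = 298 left.
July 1913 has 31 days: 298 − 31 = 267 left.
August 1913 has 31 days: 267 − 31 = 236 left.
September 1913 has 30 days: 236 − 30 = 206 left.
October 1913 has 31 days: 206 − 31 = 175 left.
November 1913 has 30 days: 175 − 30 = 145 left.
December 1913 has 31 days: 145 − 31 = 114 left.
January 1914 has 31 days: 114 − 31 = 83 left.
February 1914 has 28 days (1914 is not a leap year): 83 − 28 = 55 left.
March 1914 has 31 days: 55 − 31 = 24 left.
24 days into April 1914 → April 24, 1914.

April 24, 1914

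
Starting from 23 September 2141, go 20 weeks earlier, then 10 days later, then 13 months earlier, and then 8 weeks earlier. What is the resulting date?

Subtracting 20 weeks (= 140 days) from September 23, 2141:
Going back 23 days from September 23, 2141 reaches the end of the previous month; 140 − 23 = 117 left.
August 2141 has 31 days: 117 − 31 = 86 left.
July 2141 has 31 days: 86 − 31 = 55 left.
June 2141 has 30 days: 55 − 30 = 25 left.
May 2141 has 31 days; 31 − 25 = 6 → May 6, 2141.
Advancing 10 days from May 6, 2141:
May has 31 days; 6 + 10 = 16, still in May.
Counting back 13 months from May 16, 2141:
month 5 − 13 = -8, which is month 4 of year 2140 → April 2140.
Day 16 is valid in April, giving April 16, 2140.
Going back 8 weeks (= 56 days) from April 16, 2140:
Going back 16 days from April 16, 2140 reaches the end of the previous month; 56 − 16 = 40 left.
March 2140 has 31 days: 40 − 31 = 9 left.
February 2140 has 29 days; 29 − 9 = 20 → February 20, 2140.

February 20, 2140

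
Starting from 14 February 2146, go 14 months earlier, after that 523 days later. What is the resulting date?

Subtracting 14 months from February 14, 2146:
month 2 − 14 = -12, which is month 12 of year 2144 → December 2144.
Day 14 is valid in December, giving December 14, 2144.
Advancing 523 days from December 14, 2144:
December has 31 days, so 31 − 14 = 17 days remain after December 14, 2144; 523 − 17 = 506 left.
January 2145 has 31 days: 506 − 31 = 475 left.
February 2145 has 28 days (2145 is not a leap year): 475 − 28 = 447 left.
March 2145 has 31 days: 447 − 31 = 416 left.
April 2145 has 30 days: 416 − 30 = 386 left.
May 2145 has 31 days: 386 − 31 = 355 left.
June 2145 has 30 days: 355 − 30 = 325 left.
July 2145 has 31 days: 325 − 31 = 294 left.
August 2145 has 31 days: 294 − 31 = 263 left.
September 2145 has 30 days: 263 − 30 = 233 left.
October 2145 has 31 days: 233 − 31 = 202 left.
November 2145 has 30 days: 202 − 30 = 172 left.
December 2145 has 31 days: 172 − 31 = 141 left.
January 2146 has 31 days: 141 − 31 = 110 left.
February 2146 has 28 days (2146 is not a leap year): 110 − 28 = 82 left.
March 2146 has 31 days: 82 − 31 = 51 left.
April 2146 has 30 days: 51 − 30 = 21 left.
21 days into May 2146 → May 21, 2146.

May 21, 2146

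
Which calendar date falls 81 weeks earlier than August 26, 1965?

February 6, 1964

Going back 81 weeks = 567 days from August 26, 1965.
Going back 26 days from August 26, 1965 reaches the end of the previous month; 567 − 26 = 541 left.
July 1965 has 31 days: 541 − 31 = 510 left.
June 1965 has 30 days: 510 − 30 = 480 left.
May 1965 has 31 days: 480 − 31 = 449 left.
April 1965 has 30 days: 449 − 30 = 419 left.
March 1965 has 31 days: 419 − 31 = 388 left.
February 1965 has 28 days (1965 is not a leap year): 388 − 28 = 360 left.
January 1965 has 31 days: 360 − 31 = 329 left.
December 1964 has 31 days: 329 − 31 = 298 left.
November 1964 has 30 days: 298 − 30 = 268 left.
October 1964 has 31 days: 268 − 31 = 237 left.
September 1964 has 30 days: 237 − 30 = 207 left.
August 1964 has 31 days: 207 − 31 = 176 left.
July 1964 has 31 days: 176 − 31 = 145 left.
June 1964 has 30 days: 145 − 30 = 115 left.
May 1964 has 31 days: 115 − 31 = 84 left.
April 1964 has 30 days: 84 − 30 = 54 left.
March 1964 has 31 days: 54 − 31 = 23 left.
February 1964 has 29 days; 29 − 23 = 6 → February 6, 1964.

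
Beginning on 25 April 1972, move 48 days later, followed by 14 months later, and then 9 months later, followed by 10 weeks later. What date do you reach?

July 21, 1974

Advancing 48 days from April 25, 1972:
April has 30 days, so 30 − 25 = 5 days remain after April 25, 1972; 48 − 5 = 43 left.
May 1972 has 31 days: 43 − 31 = 12 left.
12 days into June 1972 → June 12, 1972.
Adding 14 months from June 12, 1972:
month 6 + 14 = 20, which is month 8 of year 1973 → August 1973.
Day 12 is valid in August, giving August 12, 1973.
Adding 9 months from August 12, 1973:
month 8 + 9 = 17, which is month 5 of year 1974 → May 1974.
Day 12 is valid in May, giving May 12, 1974.
Counting forward 10 weeks (= 70 days) from May 12, 1974:
May has 31 days, so 31 − 12 = 19 days remain after May 12, 1974; 70 − 19 = 51 left.
June 1974 has 30 days: 51 − 30 = 21 left.
21 days into July 1974 → July 21, 1974.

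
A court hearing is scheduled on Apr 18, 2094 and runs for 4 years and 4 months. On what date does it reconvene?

Advancing 4 years and 4 months from April 18, 2094.
+4 years → 2098; month 4 + 4 = 8 → August 2098.
Day 18 is valid in August, giving August 18, 2098.

August 18, 2098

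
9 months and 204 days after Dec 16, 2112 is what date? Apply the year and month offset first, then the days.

Advancing 9 months and 204 days from December 16, 2112: first the month/year part, then the days.
month 12 + 9 = 21, which is month 9 of year 2113 → September 2113.
Day 16 is valid in September, giving September 16, 2113.
Now add 204 days from September 16, 2113.
September has 30 days, so 30 − 16 = 14 days remain after September 16, 2113; 204 − 14 = 190 left.
October 2113 has 31 days: 190 − 31 = 159 left.
November 2113 has 30 days: 159 − 30 = 129 left.
December 2113 has 31 days: 129 − 31 = 98 left.
January 2114 has 31 days: 98 − 31 = 67 left.
February 2114 has 28 days (2114 is not a leap year): 67 − 28 = 39 left.
March 2114 has 31 days: 39 − 31 = 8 left.
8 days into April 2114 → April 8, 2114.

April 8, 2114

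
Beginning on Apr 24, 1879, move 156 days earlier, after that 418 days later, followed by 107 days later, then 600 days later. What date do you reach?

December 18, 1881

Subtracting 156 days from April 24, 1879:
Going back 24 days from April 24, 1879 reaches the end of the previous month; 156 − 24 = 132 left.
March 1879 has 31 days: 132 − 31 = 101 left.
February 1879 has 28 days (1879 is not a leap year): 101 − 28 = 73 left.
January 1879 has 31 days: 73 − 31 = 42 left.
December 1878 has 31 days: 42 − 31 = 11 left.
November 1878 has 30 days; 30 − 11 = 19 → November 19, 1878.
Advancing 418 days from November 19, 1878:
November has 30 days, so 30 − 19 = 11 days remain after November 19, 1878; 418 − 11 = 407 left.
December 1878 has 31 days: 407 − 31 = 376 left.
January 1879 has 31 days: 376 − 31 = 345 left.
February 1879 has 28 days (1879 is not a leap year): 345 − 28 = 317 left.
March 1879 has 31 days: 317 − 31 = 286 left.
April 1879 has 30 days: 286 − 30 = 256 left.
May 1879 has 31 days: 256 − 31 = 225 left.
June 1879 has 30 days: 225 − 30 = 195 left.
July 1879 has 31 days: 195 − 31 = 164 left.
August 1879 has 31 days: 164 − 31 = 133 left.
September 1879 has 30 days: 133 − 30 = 103 left.
October 1879 has 31 days: 103 − 31 = 72 left.
November 1879 has 30 days: 72 − 30 = 42 left.
December 1879 has 31 days: 42 − 31 = 11 left.
11 days into January 1880 → January 11, 1880.
Adding 107 days from January 11, 1880:
January has 31 days, so 31 − 11 = 20 days remain after January 11, 1880; 107 − 20 = 87 left.
February 1880 has 29 days (1880 is a leap year): 87 − 29 = 58 left.
March 1880 has 31 days: 58 − 31 = 27 left.
27 days into April 1880 → April 27, 1880.
Advancing 600 days from April 27, 1880:
April has 30 days, so 30 − 27 = 3 days remain after April 27, 1880; 600 − 3 = 597 left.
May 1880 has 31 days: 597 − 31 = 566 left.
June 1880 has 30 days: 566 − 30 = 536 left.
July 1880 has 31 days: 536 − 31 = 505 left.
August 1880 has 31 days: 505 − 31 = 474 left.
September 1880 has 30 days: 474 − 30 = 444 left.
October 1880 has 31 days: 444 − 31 = 413 left.
November 1880 has 30 days: 413 − 30 = 383 left.
December 1880 has 31 days: 383 − 31 = 352 left.
January 1881 has 31 days: 352 − 31 = 321 left.
February 1881 has 28 days (1881 is not a leap year): 321 − 28 = 293 left.
March 1881 has 31 days: 293 − 31 = 262 left.
April 1881 has 30 days: 262 − 30 = 232 left.
May 1881 has 31 days: 232 − 31 = 201 left.
June 1881 has 30 days: 201 − 30 = 171 left.
July 1881 has 31 days: 171 − 31 = 140 left.
August 1881 has 31 days: 140 − 31 = 109 left.
September 1881 has 30 days: 109 − 30 = 79 left.
October 1881 has 31 days: 79 − 31 = 48 left.
November 1881 has 30 days: 48 − 30 = 18 left.
18 days into December 1881 → December 18, 1881.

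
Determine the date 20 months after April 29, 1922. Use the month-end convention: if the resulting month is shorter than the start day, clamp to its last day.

December 29, 1923

Adding 20 months from April 29, 1922.
month 4 + 20 = 24, which is month 12 of year 1923 → December 1923.
Day 29 is valid in December, giving December 29, 1923.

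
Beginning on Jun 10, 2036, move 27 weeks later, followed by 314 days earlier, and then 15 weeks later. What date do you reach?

Advancing 27 weeks (= 189 days) from June 10, 2036:
June has 30 days, so 30 − 10 = 20 days remain after June 10, 2036; 189 − 20 = 169 left.
July 2036 has 31 days: 169 − 31 = 138 left.
August 2036 has 31 days: 138 − 31 = 107 left.
September 2036 has 30 days: 107 − 30 = 77 left.
October 2036 has 31 days: 77 − 31 = 46 left.
November 2036 has 30 days: 46 − 30 = 16 left.
16 days into December 2036 → December 16, 2036.
Counting back 314 days from December 16, 2036:
Going back 16 days from December 16, 2036 reaches the end of the previous month; 314 − 16 = 298 left.
November 2036 has 30 days: 298 − 30 = 268 left.
October 2036 has 31 days: 268 − 31 = 237 left.
September 2036 has 30 days: 237 − 30 = 207 left.
August 2036 has 31 days: 207 − 31 = 176 left.
July 2036 has 31 days: 176 − 31 = 145 left.
June 2036 has 30 days: 145 − 30 = 115 left.
May 2036 has 31 days: 115 − 31 = 84 left.
April 2036 has 30 days: 84 − 30 = 54 left.
March 2036 has 31 days: 54 − 31 = 23 left.
February 2036 has 29 days; 29 − 23 = 6 → February 6, 2036.
Counting forward 15 weeks (= 105 days) from February 6, 2036:
February has 29 days, so 29 − 6 = 23 days remain after February 6, 2036; 105 − 23 = 82 left.
March 2036 has 31 days: 82 − 31 = 51 left.
April 2036 has 30 days: 51 − 30 = 21 left.
21 days into May 2036 → May 21, 2036.

May 21, 2036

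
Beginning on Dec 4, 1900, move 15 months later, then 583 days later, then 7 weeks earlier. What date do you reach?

Counting forward 15 months from December 4, 1900:
month 12 + 15 = 27, which is month 3 of year 1902 → March 1902.
Day 4 is valid in March, giving March 4, 1902.
Adding 583 days from March 4, 1902:
March has 31 days, so 31 − 4 = 27 days remain after March 4, 1902; 583 − 27 = 556 left.
April 1902 has 30 days: 556 − 30 = 526 left.
May 1902 has 31 days: 526 − 31 = 495 left.
June 1902 has 30 days: 495 − 30 = 465 left.
July 1902 has 31 days: 465 − 31 = 434 left.
August 1902 has 31 days: 434 − 31 = 403 left.
September 1902 has 30 days: 403 − 30 = 373 left.
October 1902 has 31 days: 373 − 31 = 342 left.
November 1902 has 30 days: 342 − 30 = 312 left.
December 1902 has 31 days: 312 − 31 = 281 left.
January 1903 has 31 days: 281 − 31 = 250 left.
February 1903 has 28 days (1903 is not a leap year): 250 − 28 = 222 left.
March 1903 has 31 days: 222 − 31 = 191 left.
April 1903 has 30 days: 191 − 30 = 161 left.
May 1903 has 31 days: 161 − 31 = 130 left.
June 1903 has 30 days: 130 − 30 = 100 left.
July 1903 has 31 days: 100 − 31 = 69 left.
August 1903 has 31 days: 69 − 31 = 38 left.
September 1903 has 30 days: 38 − 30 = 8 left.
8 days into October 1903 → October 8, 1903.
Going back 7 weeks (= 49 days) from October 8, 1903:
Going back 8 days from October 8, 1903 reaches the end of the previous month; 49 − 8 = 41 left.
September 1903 has 30 days: 41 − 30 = 11 left.
August 1903 has 31 days; 31 − 11 = 20 → August 20, 1903.

August 20, 1903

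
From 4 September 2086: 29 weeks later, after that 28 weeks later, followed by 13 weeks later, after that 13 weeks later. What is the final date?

April 7, 2088

Counting forward 29 weeks (= 203 days) from September 4, 2086:
September has 30 days, so 30 − 4 = 26 days remain after September 4, 2086; 203 − 26 = 177 left.
October 2086 has 31 days: 177 − 31 = 146 left.
November 2086 has 30 days: 146 − 30 = 116 left.
December 2086 has 31 days: 116 − 31 = 85 left.
January 2087 has 31 days: 85 − 31 = 54 left.
February 2087 has 28 days (2087 is not a leap year): 54 − 28 = 26 left.
26 days into March 2087 → March 26, 2087.
Counting forward 28 weeks (= 196 days) from March 26, 2087:
March has 31 days, so 31 − 26 = 5 days remain after March 26, 2087; 196 − 5 = 191 left.
April 2087 has 30 days: 191 − 30 = 161 left.
May 2087 has 31 days: 161 − 31 = 130 left.
June 2087 has 30 days: 130 − 30 = 100 left.
July 2087 has 31 days: 100 − 31 = 69 left.
August 2087 has 31 days: 69 − 31 = 38 left.
September 2087 has 30 days: 38 − 30 = 8 left.
8 days into October 2087 → October 8, 2087.
Advancing 13 weeks (= 91 days) from October 8, 2087:
October has 31 days, so 31 − 8 = 23 days remain after October 8, 2087; 91 − 23 = 68 left.
November 2087 has 30 days: 68 − 30 = 38 left.
December 2087 has 31 days: 38 − 31 = 7 left.
7 days into January 2088 → January 7, 2088.
Advancing 13 weeks (= 91 days) from January 7, 2088:
January has 31 days, so 31 − 7 = 24 days remain after January 7, 2088; 91 − 24 = 67 left.
February 2088 has 29 days (2088 is a leap year): 67 − 29 = 38 left.
March 2088 has 31 days: 38 − 31 = 7 left.
7 days into April 2088 → April 7, 2088.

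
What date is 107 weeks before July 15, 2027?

Subtracting 107 weeks = 749 days from July 15, 2027.
Going back 15 days from July 15, 2027 reaches the end of the previous month; 749 − 15 = 734 left.
June 2027 has 30 days: 734 − 30 = 704 left.
May 2027 has 31 days: 704 − 31 = 673 left.
April 2027 has 30 days: 673 − 30 = 643 left.
March 2027 has 31 days: 643 − 31 = 612 left.
February 2027 has 28 days (2027 is not a leap year): 612 − 28 = 584 left.
January 2027 has 31 days: 584 − 31 = 553 left.
December 2026 has 31 days: 553 − 31 = 522 left.
November 2026 has 30 days: 522 − 30 = 492 left.
October 2026 has 31 days: 492 − 31 = 461 left.
September 2026 has 30 days: 461 − 30 = 431 left.
August 2026 has 31 days: 431 − 31 = 400 left.
July 2026 has 31 days: 400 − 31 = 369 left.
June 2026 has 30 days: 369 − 30 = 339 left.
May 2026 has 31 days: 339 − 31 = 308 left.
April 2026 has 30 days: 308 − 30 = 278 left.
March 2026 has 31 days: 278 − 31 = 247 left.
February 2026 has 28 days (2026 is not a leap year): 247 − 28 = 219 left.
January 2026 has 31 days: 219 − 31 = 188 left.
December 2025 has 31 days: 188 − 31 = 157 left.
November 2025 has 30 days: 157 − 30 = 127 left.
October 2025 has 31 days: 127 − 31 = 96 left.
September 2025 has 30 days: 96 − 30 = 66 left.
August 2025 has 31 days: 66 − 31 = 35 left.
July 2025 has 31 days: 35 − 31 = 4 left.
June 2025 has 30 days; 30 − 4 = 26 → June 26, 2025.

June 26, 2025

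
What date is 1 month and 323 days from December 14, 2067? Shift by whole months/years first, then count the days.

Counting forward 1 month and 323 days from December 14, 2067: first the month/year part, then the days.
month 12 + 1 = 13, which is month 1 of year 2068 → January 2068.
Day 14 is valid in January, giving January 14, 2068.
Now add 323 days from January 14, 2068.
January has 31 days, so 31 − 14 = 17 days remain after January 14, 2068; 323 − 17 = 306 left.
February 2068 has 29 days (2068 is a leap year): 306 − 29 = 277 left.
March 2068 has 31 days: 277 − 31 = 246 left.
April 2068 has 30 days: 246 − 30 = 216 left.
May 2068 has 31 days: 216 − 31 = 185 left.
June 2068 has 30 days: 185 − 30 = 155 left.
July 2068 has 31 days: 155 − 31 = 124 left.
August 2068 has 31 days: 124 − 31 = 93 left.
September 2068 has 30 days: 93 − 30 = 63 left.
October 2068 has 31 days: 63 − 31 = 32 left.
November 2068 has 30 days: 32 − 30 = 2 left.
2 days into December 2068 → December 2, 2068.

December 2, 2068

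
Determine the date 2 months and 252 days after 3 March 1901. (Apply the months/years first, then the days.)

Advancing 2 months and 252 days from March 3, 1901: first the month/year part, then the days.
month 3 + 2 = 5 → May 1901.
Day 3 is valid in May, giving May 3, 1901.
Now add 252 days from May 3, 1901.
May has 31 days, so 31 − 3 = 28 days remain after May 3, 1901; 252 − 28 = 224 left.
June 1901 has 30 days: 224 − 30 = 194 left.
July 1901 has 31 days: 194 − 31 = 163 left.
August 1901 has 31 days: 163 − 31 = 132 left.
September 1901 has 30 days: 132 − 30 = 102 left.
October 1901 has 31 days: 102 − 31 = 71 left.
November 1901 has 30 days: 71 − 30 = 41 left.
December 1901 has 31 days: 41 − 31 = 10 left.
10 days into January 1902 → January 10, 1902.

January 10, 1902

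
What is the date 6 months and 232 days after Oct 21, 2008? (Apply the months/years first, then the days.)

Advancing 6 months and 232 days from October 21, 2008: first the month/year part, then the days.
month 10 + 6 = 16, which is month 4 of year 2009 → April 2009.
Day 21 is valid in April, giving April 21, 2009.
Now add 232 days from April 21, 2009.
April has 30 days, so 30 − 21 = 9 days remain after April 21, 2009; 232 − 9 = 223 left.
May 2009 has 31 days: 223 − 31 = 192 left.
June 2009 has 30 days: 192 − 30 = 162 left.
July 2009 has 31 days: 162 − 31 = 131 left.
August 2009 has 31 days: 131 − 31 = 100 left.
September 2009 has 30 days: 100 − 30 = 70 left.
October 2009 has 31 days: 70 − 31 = 39 left.
November 2009 has 30 days: 39 − 30 = 9 left.
9 days into December 2009 → December 9, 2009.

December 9, 2009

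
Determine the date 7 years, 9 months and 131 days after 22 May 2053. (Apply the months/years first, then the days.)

July 3, 2061

Adding 7 years, 9 months and 131 days from May 22, 2053: first the month/year part, then the days.
+7 years → 2060; month 5 + 9 = 14, which is month 2 of year 2061 → February 2061.
Day 22 is valid in February, giving February 22, 2061.
Now add 131 days from February 22, 2061.
February has 28 days, so 28 − 22 = 6 days remain after February 22, 2061; 131 − 6 = 125 left.
March 2061 has 31 days: 125 − 31 = 94 left.
April 2061 has 30 days: 94 − 30 = 64 left.
May 2061 has 31 days: 64 − 31 = 33 left.
June 2061 has 30 days: 33 − 30 = 3 left.
3 days into July 2061 → July 3, 2061.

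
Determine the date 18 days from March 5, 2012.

March 23, 2012

Counting forward 18 days from March 5, 2012.
March has 31 days; 5 + 18 = 23, still in March.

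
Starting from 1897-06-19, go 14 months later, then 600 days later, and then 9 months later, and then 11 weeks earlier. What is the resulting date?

October 26, 1900

Advancing 14 months from June 19, 1897:
month 6 + 14 = 20, which is month 8 of year 1898 → August 1898.
Day 19 is valid in August, giving August 19, 1898.
Adding 600 days from August 19, 1898:
August has 31 days, so 31 − 19 = 12 days remain after August 19, 1898; 600 − 12 = 588 left.
September 1898 has 30 days: 588 − 30 = 558 left.
October 1898 has 31 days: 558 − 31 = 527 left.
November 1898 has 30 days: 527 − 30 = 497 left.
December 1898 has 31 days: 497 − 31 = 466 left.
January 1899 has 31 days: 466 − 31 = 435 left.
February 1899 has 28 days (1899 is not a leap year): 435 − 28 = 407 left.
March 1899 has 31 days: 407 − 31 = 376 left.
April 1899 has 30 days: 376 − 30 = 346 left.
May 1899 has 31 days: 346 − 31 = 315 left.
June 1899 has 30 days: 315 − 30 = 285 left.
July 1899 has 31 days: 285 − 31 = 254 left.
August 1899 has 31 days: 254 − 31 = 223 left.
September 1899 has 30 days: 223 − 30 = 193 left.
October 1899 has 31 days: 193 − 31 = 162 left.
November 1899 has 30 days: 162 − 30 = 132 left.
December 1899 has 31 days: 132 − 31 = 101 left.
January 1900 has 31 days: 101 − 31 = 70 left.
February 1900 has 28 days (1900 is not a leap year (divisible by 100 but not 400)): 70 − 28 = 42 left.
March 1900 has 31 days: 42 − 31 = 11 left.
11 days into April 1900 → April 11, 1900.
Advancing 9 months from April 11, 1900:
month 4 + 9 = 13, which is month 1 of year 1901 → January 1901.
Day 11 is valid in January, giving January 11, 1901.
Subtracting 11 weeks (= 77 days) from January 11, 1901:
Going back 11 days from January 11, 1901 reaches the end of the previous month; 77 − 11 = 66 left.
December 1900 has 31 days: 66 − 31 = 35 left.
November 1900 has 30 days: 35 − 30 = 5 left.
October 1900 has 31 days; 31 − 5 = 26 → October 26, 1900.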